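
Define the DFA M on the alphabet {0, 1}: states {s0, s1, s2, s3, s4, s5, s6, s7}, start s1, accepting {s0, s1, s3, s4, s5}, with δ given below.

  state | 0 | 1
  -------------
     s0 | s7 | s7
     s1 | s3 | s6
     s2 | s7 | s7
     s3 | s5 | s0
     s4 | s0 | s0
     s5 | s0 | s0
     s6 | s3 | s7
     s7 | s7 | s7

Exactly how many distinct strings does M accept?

11

The useful subgraph on states {s0, s1, s3, s5, s6} is acyclic, so L(M) is finite; the longest accepting path visits 5 useful states, giving maximum string length 4.
Counting accepting paths from s1 by length: 1 of length 0, 1 of length 1, 3 of length 2, 4 of length 3, 2 of length 4. Total 11.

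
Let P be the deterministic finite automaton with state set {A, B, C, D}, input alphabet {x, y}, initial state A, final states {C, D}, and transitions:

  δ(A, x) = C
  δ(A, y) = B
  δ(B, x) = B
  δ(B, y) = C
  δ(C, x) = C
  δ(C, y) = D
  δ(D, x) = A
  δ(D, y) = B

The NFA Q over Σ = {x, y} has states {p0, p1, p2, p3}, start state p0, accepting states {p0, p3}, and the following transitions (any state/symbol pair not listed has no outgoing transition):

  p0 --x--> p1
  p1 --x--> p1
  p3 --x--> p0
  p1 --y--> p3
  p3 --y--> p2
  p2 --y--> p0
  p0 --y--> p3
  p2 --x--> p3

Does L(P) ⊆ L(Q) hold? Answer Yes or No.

The string x is in L(P) but not in L(Q).
So L(P) ⊄ L(Q).

No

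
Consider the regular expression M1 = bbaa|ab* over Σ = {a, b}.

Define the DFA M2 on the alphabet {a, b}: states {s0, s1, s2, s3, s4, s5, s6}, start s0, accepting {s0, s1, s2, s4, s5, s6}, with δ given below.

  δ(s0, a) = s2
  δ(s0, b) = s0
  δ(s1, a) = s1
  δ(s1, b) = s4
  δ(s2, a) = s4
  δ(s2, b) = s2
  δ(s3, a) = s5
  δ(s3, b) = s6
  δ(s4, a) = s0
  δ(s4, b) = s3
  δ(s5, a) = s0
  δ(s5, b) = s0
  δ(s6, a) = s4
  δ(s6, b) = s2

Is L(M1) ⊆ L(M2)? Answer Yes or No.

Yes

Converting the expression M1 to a DFA (subset construction, then merging equivalent states) gives the minimal DFA with states {r0, r1, r2, r3, r4, r5, r6}, start state r0, accepting states {r1, r6} and transitions r0: a→r1, b→r2; r1: a→r3, b→r1; r2: a→r3, b→r4; r3: a→r3, b→r3; r4: a→r5, b→r3; r5: a→r6, b→r3; r6: a→r3, b→r3.
Exploring the product automaton M1 × M2 from the start pair (r0, s0), following both machines on each input symbol, reaches 12 state pairs: (r0, s0), (r1, s2), (r2, s0), (r3, s4), (r3, s2), (r4, s0), (r3, s0), (r3, s3), (r5, s2), (r3, s5), (r3, s6), (r6, s4).
M1 accepts in {r1, r6} and M2 accepts in {s0, s1, s2, s4, s5, s6}. The reachable pairs whose M1-component is accepting are (r1, s2), (r6, s4); in each of them the M2-component is accepting too, so the product for L(M1) \ L(M2) (M1-component accepting, M2-component rejecting) has no reachable accepting pair and the difference is empty.
Hence every string in L(M1) is also in L(M2).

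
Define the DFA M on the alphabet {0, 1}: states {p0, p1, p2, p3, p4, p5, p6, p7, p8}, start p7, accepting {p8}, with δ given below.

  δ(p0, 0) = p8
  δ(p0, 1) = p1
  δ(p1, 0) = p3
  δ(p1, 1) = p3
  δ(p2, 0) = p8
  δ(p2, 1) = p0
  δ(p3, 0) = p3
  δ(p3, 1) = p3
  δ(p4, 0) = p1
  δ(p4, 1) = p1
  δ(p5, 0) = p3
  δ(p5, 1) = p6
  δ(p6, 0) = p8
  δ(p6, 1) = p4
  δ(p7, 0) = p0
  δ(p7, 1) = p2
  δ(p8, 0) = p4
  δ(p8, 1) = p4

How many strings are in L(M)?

The useful subgraph on states {p0, p2, p7, p8} is acyclic, so L(M) is finite; the longest accepting path visits 4 useful states, giving maximum string length 3.
Counting accepting paths from p7 by length: 2 of length 2, 1 of length 3. Total 3.

3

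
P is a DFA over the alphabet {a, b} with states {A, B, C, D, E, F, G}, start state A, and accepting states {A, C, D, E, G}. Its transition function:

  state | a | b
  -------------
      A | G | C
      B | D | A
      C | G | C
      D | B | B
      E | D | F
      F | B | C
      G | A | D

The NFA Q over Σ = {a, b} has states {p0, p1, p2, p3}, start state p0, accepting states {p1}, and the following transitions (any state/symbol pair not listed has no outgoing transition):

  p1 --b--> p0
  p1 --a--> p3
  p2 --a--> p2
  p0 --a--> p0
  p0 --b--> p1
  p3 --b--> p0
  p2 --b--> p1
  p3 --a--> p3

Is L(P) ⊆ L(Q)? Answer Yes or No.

No

The empty string ε is in L(P) but not in L(Q).
So L(P) ⊄ L(Q).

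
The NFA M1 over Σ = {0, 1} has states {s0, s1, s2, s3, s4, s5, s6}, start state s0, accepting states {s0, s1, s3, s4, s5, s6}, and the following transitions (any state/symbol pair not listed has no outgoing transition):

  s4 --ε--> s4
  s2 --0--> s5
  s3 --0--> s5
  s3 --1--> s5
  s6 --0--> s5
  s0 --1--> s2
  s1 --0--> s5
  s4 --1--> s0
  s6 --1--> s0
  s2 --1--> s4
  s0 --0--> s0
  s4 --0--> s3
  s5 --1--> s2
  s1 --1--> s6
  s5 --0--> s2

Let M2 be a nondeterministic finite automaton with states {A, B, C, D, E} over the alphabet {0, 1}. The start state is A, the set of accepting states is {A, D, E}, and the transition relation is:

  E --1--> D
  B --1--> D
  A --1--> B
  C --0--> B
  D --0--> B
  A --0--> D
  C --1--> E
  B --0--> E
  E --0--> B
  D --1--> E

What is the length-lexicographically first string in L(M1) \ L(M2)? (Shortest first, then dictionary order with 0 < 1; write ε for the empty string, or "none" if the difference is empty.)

00

The string 00 is accepted by M1 but not by M2.
No shorter string lies in the difference, and 00 is the lexicographically first length-2 string in L(M1) \ L(M2).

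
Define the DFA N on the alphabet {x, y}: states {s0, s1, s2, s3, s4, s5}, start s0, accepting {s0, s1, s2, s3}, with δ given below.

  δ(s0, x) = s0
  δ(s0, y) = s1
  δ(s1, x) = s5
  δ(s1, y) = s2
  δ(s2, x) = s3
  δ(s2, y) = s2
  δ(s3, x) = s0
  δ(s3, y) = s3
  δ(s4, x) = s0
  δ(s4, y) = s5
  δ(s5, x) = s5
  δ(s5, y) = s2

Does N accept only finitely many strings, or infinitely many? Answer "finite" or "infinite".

infinite

State s0 is reachable from the start and can reach an accepting state, and it lies on the cycle s0 → s0.
Traversing that cycle any number of times yields accepted strings of unbounded length, so the language is infinite.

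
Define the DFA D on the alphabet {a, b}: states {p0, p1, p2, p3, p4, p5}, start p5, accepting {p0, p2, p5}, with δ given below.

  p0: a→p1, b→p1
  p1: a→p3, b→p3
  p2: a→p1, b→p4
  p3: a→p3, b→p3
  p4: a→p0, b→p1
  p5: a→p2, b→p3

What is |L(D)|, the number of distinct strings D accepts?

3

The useful subgraph on states {p0, p2, p4, p5} is acyclic, so L(D) is finite; the longest accepting path visits 4 useful states, giving maximum string length 3.
Counting accepting paths from p5 by length: 1 of length 0, 1 of length 1, 1 of length 3. Total 3.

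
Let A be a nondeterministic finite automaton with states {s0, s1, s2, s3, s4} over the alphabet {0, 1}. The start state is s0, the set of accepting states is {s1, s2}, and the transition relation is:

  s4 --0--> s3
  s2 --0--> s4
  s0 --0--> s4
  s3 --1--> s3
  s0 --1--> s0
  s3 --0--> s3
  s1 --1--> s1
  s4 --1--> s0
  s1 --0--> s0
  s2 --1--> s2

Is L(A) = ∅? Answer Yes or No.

Yes

The states reachable from the start state are {s0, s3, s4}.
None of the accepting states {s1, s2} is reachable, so no string is accepted and L(A) = ∅.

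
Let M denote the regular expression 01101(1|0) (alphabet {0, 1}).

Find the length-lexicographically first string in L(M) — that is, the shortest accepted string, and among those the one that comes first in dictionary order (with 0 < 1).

By inspection of the expression, no string of length less than 6 matches, and 011010 is the lexicographically first match of length 6.

011010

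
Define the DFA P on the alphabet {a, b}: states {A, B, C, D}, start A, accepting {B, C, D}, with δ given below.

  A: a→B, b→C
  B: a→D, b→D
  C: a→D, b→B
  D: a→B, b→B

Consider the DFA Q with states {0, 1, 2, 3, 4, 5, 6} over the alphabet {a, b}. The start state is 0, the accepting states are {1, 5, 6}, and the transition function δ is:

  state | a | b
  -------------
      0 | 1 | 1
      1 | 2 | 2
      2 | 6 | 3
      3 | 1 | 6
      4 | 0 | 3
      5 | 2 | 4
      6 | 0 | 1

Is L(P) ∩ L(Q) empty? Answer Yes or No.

The string a is accepted by both P and Q.
Hence L(P) ∩ L(Q) ≠ ∅.

No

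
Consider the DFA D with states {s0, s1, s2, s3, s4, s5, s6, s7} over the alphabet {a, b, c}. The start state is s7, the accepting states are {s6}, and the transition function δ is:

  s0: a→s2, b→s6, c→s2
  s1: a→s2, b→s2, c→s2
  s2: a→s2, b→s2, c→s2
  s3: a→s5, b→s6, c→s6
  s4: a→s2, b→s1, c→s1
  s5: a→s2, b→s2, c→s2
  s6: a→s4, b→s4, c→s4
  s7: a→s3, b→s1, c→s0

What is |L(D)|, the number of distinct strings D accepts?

The useful subgraph on states {s0, s3, s6, s7} is acyclic, so L(D) is finite; the longest accepting path visits 3 useful states, giving maximum string length 2.
Counting accepting paths from s7 by length: 3 of length 2. Total 3.

3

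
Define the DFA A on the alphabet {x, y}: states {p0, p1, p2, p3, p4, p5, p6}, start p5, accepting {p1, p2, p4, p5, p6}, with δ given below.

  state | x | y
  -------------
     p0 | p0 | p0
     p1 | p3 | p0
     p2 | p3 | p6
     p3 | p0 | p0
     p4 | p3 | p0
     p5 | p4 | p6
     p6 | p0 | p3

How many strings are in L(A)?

The useful subgraph on states {p4, p5, p6} is acyclic, so L(A) is finite; the longest accepting path visits 2 useful states, giving maximum string length 1.
Counting accepting paths from p5 by length: 1 of length 0, 2 of length 1. Total 3.

3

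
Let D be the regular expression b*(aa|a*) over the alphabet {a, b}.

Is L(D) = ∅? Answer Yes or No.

No

The empty string ε matches the expression, so it belongs to L(D).
Since L(D) contains at least one string, it is not empty.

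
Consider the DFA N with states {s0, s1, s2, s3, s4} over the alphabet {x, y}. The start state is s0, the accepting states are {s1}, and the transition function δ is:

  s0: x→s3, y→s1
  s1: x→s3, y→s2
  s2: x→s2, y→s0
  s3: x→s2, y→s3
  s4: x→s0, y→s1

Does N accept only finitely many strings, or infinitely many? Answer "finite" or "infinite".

State s0 is reachable from the start and can reach an accepting state, and it lies on the cycle s0 → s1 → s2 → s0.
Traversing that cycle any number of times yields accepted strings of unbounded length, so the language is infinite.

infinite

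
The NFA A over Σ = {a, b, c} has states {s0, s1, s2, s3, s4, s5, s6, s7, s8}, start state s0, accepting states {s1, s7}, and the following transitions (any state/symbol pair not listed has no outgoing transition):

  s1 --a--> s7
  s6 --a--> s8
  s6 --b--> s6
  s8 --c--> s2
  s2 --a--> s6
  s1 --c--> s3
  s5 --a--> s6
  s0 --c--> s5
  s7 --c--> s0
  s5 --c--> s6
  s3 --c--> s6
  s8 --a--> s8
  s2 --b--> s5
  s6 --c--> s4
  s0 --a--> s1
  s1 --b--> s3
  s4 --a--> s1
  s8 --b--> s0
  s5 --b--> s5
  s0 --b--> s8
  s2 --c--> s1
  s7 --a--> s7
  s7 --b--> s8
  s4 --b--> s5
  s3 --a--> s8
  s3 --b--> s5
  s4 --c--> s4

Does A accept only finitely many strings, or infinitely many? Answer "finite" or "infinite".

State s8 is reachable from the start and can reach an accepting state, and it lies on the cycle s8 → s8.
Traversing that cycle any number of times yields accepted strings of unbounded length, so the language is infinite.

infinite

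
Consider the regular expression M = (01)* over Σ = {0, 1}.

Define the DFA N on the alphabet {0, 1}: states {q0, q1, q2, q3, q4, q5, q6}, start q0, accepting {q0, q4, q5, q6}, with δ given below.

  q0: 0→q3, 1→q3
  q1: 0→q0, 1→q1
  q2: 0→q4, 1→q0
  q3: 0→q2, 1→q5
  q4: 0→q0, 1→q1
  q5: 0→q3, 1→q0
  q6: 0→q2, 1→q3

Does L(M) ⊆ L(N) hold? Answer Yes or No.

Yes

Converting the expression M to a DFA (subset construction, then merging equivalent states) gives the minimal DFA with states {m0, m1, m2}, start state m0, accepting states {m0} and transitions m0: 0→m1, 1→m2; m1: 0→m2, 1→m0; m2: 0→m2, 1→m2.
Exploring the product automaton M × N from the start pair (m0, q0), following both machines on each input symbol, reaches 9 state pairs: (m0, q0), (m1, q3), (m2, q3), (m2, q2), (m0, q5), (m2, q5), (m2, q4), (m2, q0), (m2, q1).
M accepts in {m0} and N accepts in {q0, q4, q5, q6}. The reachable pairs whose M-component is accepting are (m0, q0), (m0, q5); in each of them the N-component is accepting too, so the product for L(M) \ L(N) (M-component accepting, N-component rejecting) has no reachable accepting pair and the difference is empty.
Hence every string in L(M) is also in L(N).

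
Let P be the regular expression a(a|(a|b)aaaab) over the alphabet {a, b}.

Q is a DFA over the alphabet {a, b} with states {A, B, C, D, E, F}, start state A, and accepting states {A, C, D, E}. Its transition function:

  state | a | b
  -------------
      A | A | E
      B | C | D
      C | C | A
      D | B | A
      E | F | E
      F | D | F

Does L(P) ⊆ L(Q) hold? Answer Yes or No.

Yes

Converting the expression P to a DFA (subset construction, then merging equivalent states) gives the minimal DFA with states {p0, p1, p2, p3, p4, p5, p6, p7, p8, p9}, start state p0, accepting states {p3, p9} and transitions p0: a→p1, b→p2; p1: a→p3, b→p4; p2: a→p2, b→p2; p3: a→p5, b→p2; p4: a→p5, b→p2; p5: a→p6, b→p2; p6: a→p7, b→p2; p7: a→p8, b→p2; p8: a→p2, b→p9; p9: a→p2, b→p2.
Exploring the product automaton P × Q from the start pair (p0, A), following both machines on each input symbol, reaches 20 state pairs: (p0, A), (p1, A), (p2, E), (p3, A), (p4, E), (p2, F), (p5, A), (p5, F), (p2, D), (p6, A), (p6, D), (p2, B), (p2, A), (p7, A), (p7, B), (p2, C), (p8, A), (p8, C), (p9, E), (p9, A).
P accepts in {p3, p9} and Q accepts in {A, C, D, E}. The reachable pairs whose P-component is accepting are (p3, A), (p9, E), (p9, A); in each of them the Q-component is accepting too, so the product for L(P) \ L(Q) (P-component accepting, Q-component rejecting) has no reachable accepting pair and the difference is empty.
Hence every string in L(P) is also in L(Q).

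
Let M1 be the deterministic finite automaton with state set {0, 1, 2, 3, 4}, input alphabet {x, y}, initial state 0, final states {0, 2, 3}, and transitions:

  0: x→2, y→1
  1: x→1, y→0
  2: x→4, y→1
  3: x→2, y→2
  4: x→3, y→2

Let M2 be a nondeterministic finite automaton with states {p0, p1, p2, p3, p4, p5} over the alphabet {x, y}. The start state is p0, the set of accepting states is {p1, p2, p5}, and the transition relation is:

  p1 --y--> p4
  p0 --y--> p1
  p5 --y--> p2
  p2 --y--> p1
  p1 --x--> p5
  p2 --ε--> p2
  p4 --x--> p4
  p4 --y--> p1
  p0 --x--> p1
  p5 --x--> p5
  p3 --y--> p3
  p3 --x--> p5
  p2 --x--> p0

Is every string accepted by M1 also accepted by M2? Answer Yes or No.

The empty string ε is in L(M1) but not in L(M2).
So L(M1) ⊄ L(M2).

No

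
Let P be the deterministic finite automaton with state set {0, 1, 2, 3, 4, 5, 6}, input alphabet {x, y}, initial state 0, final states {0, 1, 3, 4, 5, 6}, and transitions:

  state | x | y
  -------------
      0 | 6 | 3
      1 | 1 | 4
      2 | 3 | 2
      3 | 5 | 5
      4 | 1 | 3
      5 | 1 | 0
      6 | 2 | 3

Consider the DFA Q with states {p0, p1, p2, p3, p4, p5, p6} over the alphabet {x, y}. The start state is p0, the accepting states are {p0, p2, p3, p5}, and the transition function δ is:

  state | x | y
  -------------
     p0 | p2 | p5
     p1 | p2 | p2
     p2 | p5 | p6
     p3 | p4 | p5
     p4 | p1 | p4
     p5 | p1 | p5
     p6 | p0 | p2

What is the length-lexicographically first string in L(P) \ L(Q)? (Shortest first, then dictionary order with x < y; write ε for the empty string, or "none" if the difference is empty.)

The string xy is accepted by P but not by Q.
No shorter string lies in the difference, and xy is the lexicographically first length-2 string in L(P) \ L(Q).

xy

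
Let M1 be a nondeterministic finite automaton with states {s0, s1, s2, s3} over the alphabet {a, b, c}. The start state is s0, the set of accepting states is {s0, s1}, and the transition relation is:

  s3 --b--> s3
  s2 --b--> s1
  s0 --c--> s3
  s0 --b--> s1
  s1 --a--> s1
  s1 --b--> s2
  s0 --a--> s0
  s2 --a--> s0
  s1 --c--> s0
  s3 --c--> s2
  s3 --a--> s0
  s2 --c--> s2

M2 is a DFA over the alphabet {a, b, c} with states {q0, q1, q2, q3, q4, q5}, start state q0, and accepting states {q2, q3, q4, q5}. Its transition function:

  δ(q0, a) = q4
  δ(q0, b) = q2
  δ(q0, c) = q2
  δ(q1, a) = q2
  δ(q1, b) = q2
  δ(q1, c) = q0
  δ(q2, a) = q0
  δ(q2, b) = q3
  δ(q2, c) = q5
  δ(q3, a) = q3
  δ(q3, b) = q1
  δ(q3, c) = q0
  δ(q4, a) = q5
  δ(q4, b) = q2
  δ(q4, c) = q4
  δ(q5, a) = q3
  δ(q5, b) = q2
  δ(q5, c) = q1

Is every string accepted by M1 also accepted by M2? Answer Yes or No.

The empty string ε is in L(M1) but not in L(M2).
So L(M1) ⊄ L(M2).

No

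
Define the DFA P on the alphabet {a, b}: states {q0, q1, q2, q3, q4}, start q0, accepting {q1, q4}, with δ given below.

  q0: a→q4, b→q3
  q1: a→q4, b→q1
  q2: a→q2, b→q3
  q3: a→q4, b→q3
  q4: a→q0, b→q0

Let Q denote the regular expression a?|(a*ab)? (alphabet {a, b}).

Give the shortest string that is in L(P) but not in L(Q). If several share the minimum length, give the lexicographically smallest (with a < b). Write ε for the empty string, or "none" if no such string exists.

ba

The string ba is accepted by P but not by Q.
No shorter string lies in the difference, and ba is the lexicographically first length-2 string in L(P) \ L(Q).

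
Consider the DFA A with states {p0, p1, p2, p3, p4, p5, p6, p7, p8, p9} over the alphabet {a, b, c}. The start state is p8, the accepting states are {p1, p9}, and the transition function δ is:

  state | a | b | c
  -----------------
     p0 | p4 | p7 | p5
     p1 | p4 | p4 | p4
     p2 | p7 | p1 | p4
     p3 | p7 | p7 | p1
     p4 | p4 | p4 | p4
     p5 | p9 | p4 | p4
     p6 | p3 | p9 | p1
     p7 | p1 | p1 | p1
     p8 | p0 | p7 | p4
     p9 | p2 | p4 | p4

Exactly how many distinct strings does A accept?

11

The useful subgraph on states {p0, p1, p2, p5, p7, p8, p9} is acyclic, so L(A) is finite; the longest accepting path visits 7 useful states, giving maximum string length 6.
Counting accepting paths from p8 by length: 3 of length 2, 4 of length 3, 1 of length 5, 3 of length 6. Total 11.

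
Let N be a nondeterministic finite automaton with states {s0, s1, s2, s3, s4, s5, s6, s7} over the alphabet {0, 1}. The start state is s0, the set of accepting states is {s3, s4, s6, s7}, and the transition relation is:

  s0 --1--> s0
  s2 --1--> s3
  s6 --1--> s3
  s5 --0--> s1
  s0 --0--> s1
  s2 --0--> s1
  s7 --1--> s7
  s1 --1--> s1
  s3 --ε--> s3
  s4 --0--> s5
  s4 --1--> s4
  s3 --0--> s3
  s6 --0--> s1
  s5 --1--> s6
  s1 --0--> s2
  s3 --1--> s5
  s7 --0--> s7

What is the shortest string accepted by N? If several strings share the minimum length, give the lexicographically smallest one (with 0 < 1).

001

A breadth-first search from s0 reaches an accepting state first via the path s0 → s1 → s2 → s3 on input 001.
No string of length < 3 is accepted (BFS exhausts all shorter strings without reaching an accepting state), and 001 is the lexicographically least accepting string of length 3.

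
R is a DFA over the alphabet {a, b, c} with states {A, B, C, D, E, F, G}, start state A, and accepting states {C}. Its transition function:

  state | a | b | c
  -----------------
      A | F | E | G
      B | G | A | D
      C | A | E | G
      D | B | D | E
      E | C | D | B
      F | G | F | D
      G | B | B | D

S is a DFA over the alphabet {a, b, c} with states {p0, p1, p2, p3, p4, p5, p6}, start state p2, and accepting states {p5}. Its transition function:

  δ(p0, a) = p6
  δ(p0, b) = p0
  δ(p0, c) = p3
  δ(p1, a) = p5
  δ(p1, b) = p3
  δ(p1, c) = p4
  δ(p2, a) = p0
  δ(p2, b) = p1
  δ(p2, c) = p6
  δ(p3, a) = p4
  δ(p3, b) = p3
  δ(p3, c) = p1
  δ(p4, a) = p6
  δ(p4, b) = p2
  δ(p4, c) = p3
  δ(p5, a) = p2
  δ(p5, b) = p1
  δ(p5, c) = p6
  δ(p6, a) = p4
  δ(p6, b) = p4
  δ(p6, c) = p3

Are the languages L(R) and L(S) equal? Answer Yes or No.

Exploring the product automaton R × S from the start pair (A, p2), following both machines on each input symbol, reaches 7 state pairs: (A, p2), (F, p0), (E, p1), (G, p6), (D, p3), (C, p5), (B, p4).
R accepts in {C} and S accepts in {p5}. In every reachable pair the two components are either both accepting — (C, p5) — or both non-accepting, so no string is accepted by exactly one of the machines: L(R) \ L(S) and L(S) \ L(R) are both empty.
Hence every string is accepted by R iff it is accepted by S, and the two languages coincide.

Yes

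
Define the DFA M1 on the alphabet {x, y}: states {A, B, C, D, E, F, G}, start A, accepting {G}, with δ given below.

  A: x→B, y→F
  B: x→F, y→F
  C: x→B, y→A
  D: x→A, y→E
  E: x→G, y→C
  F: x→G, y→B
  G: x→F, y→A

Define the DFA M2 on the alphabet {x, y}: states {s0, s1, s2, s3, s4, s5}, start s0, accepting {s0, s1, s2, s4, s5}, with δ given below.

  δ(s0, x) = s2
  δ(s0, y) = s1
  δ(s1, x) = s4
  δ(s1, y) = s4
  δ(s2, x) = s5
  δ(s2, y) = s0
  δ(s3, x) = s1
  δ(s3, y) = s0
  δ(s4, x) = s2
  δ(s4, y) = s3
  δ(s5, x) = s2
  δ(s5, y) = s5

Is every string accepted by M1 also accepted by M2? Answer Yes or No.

Exploring the product automaton M1 × M2 from the start pair (A, s0), following both machines on each input symbol, reaches 20 state pairs: (A, s0), (B, s2), (F, s1), (F, s5), (F, s0), (G, s4), (B, s4), (G, s2), (B, s5), (B, s1), (F, s2), (A, s3), (F, s3), (F, s4), (G, s5), (B, s0), (G, s1), (B, s3), (A, s5), (A, s4).
M1 accepts in {G} and M2 accepts in {s0, s1, s2, s4, s5}. The reachable pairs whose M1-component is accepting are (G, s4), (G, s2), (G, s5), (G, s1); in each of them the M2-component is accepting too, so the product for L(M1) \ L(M2) (M1-component accepting, M2-component rejecting) has no reachable accepting pair and the difference is empty.
Hence every string in L(M1) is also in L(M2).

Yes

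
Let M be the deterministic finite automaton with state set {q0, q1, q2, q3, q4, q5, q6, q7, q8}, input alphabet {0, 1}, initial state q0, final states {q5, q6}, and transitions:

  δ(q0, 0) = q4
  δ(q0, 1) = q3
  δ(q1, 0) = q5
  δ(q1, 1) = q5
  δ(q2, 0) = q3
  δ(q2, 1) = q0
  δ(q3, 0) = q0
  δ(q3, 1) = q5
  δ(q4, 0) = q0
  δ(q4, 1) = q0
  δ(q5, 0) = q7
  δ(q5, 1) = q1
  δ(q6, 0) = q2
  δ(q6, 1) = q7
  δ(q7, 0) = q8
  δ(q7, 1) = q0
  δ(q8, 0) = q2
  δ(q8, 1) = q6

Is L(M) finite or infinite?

infinite

State q0 is reachable from the start and can reach an accepting state, and it lies on the cycle q0 → q3 → q0.
Traversing that cycle any number of times yields accepted strings of unbounded length, so the language is infinite.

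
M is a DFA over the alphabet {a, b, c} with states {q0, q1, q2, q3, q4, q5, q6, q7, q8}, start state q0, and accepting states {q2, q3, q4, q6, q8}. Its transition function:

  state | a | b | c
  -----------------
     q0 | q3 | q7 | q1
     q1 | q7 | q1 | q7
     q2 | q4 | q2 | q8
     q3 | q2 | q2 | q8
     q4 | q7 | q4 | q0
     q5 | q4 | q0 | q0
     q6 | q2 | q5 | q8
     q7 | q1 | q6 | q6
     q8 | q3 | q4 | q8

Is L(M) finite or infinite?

infinite

State q1 is reachable from the start and can reach an accepting state, and it lies on the cycle q1 → q1.
Traversing that cycle any number of times yields accepted strings of unbounded length, so the language is infinite.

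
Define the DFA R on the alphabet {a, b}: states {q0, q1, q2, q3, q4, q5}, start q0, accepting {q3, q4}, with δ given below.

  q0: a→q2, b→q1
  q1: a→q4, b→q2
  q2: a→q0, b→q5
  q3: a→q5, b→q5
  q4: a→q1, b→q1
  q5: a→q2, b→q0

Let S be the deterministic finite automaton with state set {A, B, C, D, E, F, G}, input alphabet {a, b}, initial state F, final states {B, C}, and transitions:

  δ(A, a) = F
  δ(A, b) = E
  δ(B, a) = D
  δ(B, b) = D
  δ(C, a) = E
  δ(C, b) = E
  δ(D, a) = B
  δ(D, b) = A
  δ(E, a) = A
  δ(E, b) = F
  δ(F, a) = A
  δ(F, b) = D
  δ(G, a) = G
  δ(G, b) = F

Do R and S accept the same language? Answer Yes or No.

Yes

Exploring the product automaton R × S from the start pair (q0, F), following both machines on each input symbol, reaches 5 state pairs: (q0, F), (q2, A), (q1, D), (q5, E), (q4, B).
R accepts in {q3, q4} and S accepts in {B, C}. In every reachable pair the two components are either both accepting — (q4, B) — or both non-accepting, so no string is accepted by exactly one of the machines: L(R) \ L(S) and L(S) \ L(R) are both empty.
Hence every string is accepted by R iff it is accepted by S, and the two languages coincide.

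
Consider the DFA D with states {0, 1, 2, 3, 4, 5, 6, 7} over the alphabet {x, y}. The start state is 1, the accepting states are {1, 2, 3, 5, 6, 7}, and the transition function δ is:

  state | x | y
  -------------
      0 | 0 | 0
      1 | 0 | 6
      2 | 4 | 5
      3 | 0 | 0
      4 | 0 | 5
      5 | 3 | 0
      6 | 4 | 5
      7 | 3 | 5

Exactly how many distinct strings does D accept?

The useful subgraph on states {1, 3, 4, 5, 6} is acyclic, so L(D) is finite; the longest accepting path visits 5 useful states, giving maximum string length 4.
Counting accepting paths from 1 by length: 1 of length 0, 1 of length 1, 1 of length 2, 2 of length 3, 1 of length 4. Total 6.

6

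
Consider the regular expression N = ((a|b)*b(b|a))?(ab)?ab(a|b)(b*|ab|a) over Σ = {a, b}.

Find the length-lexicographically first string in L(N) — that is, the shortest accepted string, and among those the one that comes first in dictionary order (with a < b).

aba

By inspection of the expression, no string of length less than 3 matches, and aba is the lexicographically first match of length 3.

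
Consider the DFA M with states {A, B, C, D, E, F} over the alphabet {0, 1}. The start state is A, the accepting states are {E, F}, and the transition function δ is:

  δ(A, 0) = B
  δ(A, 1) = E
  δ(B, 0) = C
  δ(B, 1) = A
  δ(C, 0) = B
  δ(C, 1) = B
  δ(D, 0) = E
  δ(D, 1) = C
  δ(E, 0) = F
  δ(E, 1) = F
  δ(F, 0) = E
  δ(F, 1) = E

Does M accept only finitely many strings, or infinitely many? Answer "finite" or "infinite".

infinite

State A is reachable from the start and can reach an accepting state, and it lies on the cycle A → B → A.
Traversing that cycle any number of times yields accepted strings of unbounded length, so the language is infinite.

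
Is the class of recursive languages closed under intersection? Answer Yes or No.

Yes

Run both deciders on the input and accept iff both accept; the combined machine always halts.
So the recursive languages are closed under intersection.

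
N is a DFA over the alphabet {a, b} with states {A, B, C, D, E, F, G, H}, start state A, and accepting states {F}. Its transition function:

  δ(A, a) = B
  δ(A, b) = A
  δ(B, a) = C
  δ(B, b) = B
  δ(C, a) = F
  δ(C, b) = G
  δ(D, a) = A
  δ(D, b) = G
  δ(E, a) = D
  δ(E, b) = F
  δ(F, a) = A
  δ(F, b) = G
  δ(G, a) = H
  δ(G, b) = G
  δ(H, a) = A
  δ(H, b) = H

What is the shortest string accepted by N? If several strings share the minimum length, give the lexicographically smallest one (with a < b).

aaa

A breadth-first search from A reaches an accepting state first via the path A → B → C → F on input aaa.
No string of length < 3 is accepted (BFS exhausts all shorter strings without reaching an accepting state), and aaa is the lexicographically least accepting string of length 3.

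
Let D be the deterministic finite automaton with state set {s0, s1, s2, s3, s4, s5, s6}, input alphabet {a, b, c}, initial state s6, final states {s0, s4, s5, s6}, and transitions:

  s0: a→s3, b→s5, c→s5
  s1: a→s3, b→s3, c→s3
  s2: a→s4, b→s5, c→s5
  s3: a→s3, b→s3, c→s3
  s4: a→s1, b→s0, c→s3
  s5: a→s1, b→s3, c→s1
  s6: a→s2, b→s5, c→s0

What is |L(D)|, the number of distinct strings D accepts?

The useful subgraph on states {s0, s2, s4, s5, s6} is acyclic, so L(D) is finite; the longest accepting path visits 5 useful states, giving maximum string length 4.
Counting accepting paths from s6 by length: 1 of length 0, 2 of length 1, 5 of length 2, 1 of length 3, 2 of length 4. Total 11.

11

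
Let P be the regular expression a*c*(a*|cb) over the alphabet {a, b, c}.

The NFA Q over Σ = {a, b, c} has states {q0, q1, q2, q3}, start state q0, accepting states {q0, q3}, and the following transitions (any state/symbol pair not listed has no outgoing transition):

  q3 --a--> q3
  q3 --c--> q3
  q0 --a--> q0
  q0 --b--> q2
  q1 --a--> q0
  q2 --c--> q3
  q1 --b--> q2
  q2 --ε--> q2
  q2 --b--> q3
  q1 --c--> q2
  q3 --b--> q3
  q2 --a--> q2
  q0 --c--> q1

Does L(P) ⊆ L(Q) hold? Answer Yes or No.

No

The string c is in L(P) but not in L(Q).
So L(P) ⊄ L(Q).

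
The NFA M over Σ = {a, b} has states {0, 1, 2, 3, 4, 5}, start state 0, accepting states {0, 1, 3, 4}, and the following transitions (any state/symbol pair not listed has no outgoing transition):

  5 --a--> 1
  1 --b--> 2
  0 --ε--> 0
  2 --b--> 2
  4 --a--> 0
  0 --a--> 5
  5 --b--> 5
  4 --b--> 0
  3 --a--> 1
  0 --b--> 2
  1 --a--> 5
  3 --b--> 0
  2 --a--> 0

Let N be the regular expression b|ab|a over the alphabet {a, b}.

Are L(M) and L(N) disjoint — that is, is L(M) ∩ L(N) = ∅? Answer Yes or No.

Yes

Converting the expression N to a DFA (subset construction, then merging equivalent states) gives the minimal DFA with states {n0, n1, n2, n3}, start state n0, accepting states {n1, n2} and transitions n0: a→n1, b→n2; n1: a→n3, b→n2; n2: a→n3, b→n3; n3: a→n3, b→n3.
Exploring the product automaton M × N from the start pair (0, n0), following both machines on each input symbol, reaches 8 state pairs: (0, n0), (5, n1), (2, n2), (1, n3), (5, n2), (0, n3), (2, n3), (5, n3).
M accepts in {0, 1, 3, 4} and N accepts in {n1, n2}; no reachable pair has both components accepting, so no string drives both machines to acceptance simultaneously and L(M) ∩ L(N) = ∅.
So no string is accepted by both, and the intersection is empty.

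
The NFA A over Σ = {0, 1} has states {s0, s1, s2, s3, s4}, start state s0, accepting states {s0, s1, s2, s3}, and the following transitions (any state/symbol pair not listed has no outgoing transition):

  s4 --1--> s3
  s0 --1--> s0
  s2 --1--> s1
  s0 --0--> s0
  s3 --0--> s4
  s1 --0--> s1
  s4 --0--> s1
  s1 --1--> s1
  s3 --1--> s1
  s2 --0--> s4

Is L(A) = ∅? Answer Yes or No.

No

The empty string ε is accepted: the run s0 ends in the accepting state s0.
Since at least one string is accepted, L(A) is not empty.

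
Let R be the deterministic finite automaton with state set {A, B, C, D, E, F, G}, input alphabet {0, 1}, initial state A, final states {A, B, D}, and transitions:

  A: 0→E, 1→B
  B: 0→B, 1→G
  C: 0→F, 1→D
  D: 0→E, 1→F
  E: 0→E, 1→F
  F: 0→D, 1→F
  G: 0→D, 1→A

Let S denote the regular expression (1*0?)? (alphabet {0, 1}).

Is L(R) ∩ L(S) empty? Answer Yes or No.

The empty string ε is accepted by both R and S.
Hence L(R) ∩ L(S) ≠ ∅.

No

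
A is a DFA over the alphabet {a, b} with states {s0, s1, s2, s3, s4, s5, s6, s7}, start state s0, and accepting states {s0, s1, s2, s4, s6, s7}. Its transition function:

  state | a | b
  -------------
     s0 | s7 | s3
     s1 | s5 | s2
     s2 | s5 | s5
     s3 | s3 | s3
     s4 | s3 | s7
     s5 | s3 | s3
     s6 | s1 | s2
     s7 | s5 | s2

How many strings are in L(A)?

3

The useful subgraph on states {s0, s2, s7} is acyclic, so L(A) is finite; the longest accepting path visits 3 useful states, giving maximum string length 2.
Counting accepting paths from s0 by length: 1 of length 0, 1 of length 1, 1 of length 2. Total 3.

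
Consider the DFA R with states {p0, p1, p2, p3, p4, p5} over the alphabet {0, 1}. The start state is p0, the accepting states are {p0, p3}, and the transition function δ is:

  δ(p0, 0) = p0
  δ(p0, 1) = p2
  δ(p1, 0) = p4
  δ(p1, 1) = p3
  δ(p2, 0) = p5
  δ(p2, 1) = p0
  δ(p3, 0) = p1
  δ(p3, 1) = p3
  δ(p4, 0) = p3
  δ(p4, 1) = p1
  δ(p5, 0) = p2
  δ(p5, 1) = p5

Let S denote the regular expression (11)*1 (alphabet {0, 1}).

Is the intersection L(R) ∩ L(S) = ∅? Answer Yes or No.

Converting the expression S to a DFA (subset construction, then merging equivalent states) gives the minimal DFA with states {s0, s1, s2}, start state s0, accepting states {s2} and transitions s0: 0→s1, 1→s2; s1: 0→s1, 1→s1; s2: 0→s1, 1→s0.
Exploring the product automaton R × S from the start pair (p0, s0), following both machines on each input symbol, reaches 5 state pairs: (p0, s0), (p0, s1), (p2, s2), (p2, s1), (p5, s1).
R accepts in {p0, p3} and S accepts in {s2}; no reachable pair has both components accepting, so no string drives both machines to acceptance simultaneously and L(R) ∩ L(S) = ∅.
So no string is accepted by both, and the intersection is empty.

Yes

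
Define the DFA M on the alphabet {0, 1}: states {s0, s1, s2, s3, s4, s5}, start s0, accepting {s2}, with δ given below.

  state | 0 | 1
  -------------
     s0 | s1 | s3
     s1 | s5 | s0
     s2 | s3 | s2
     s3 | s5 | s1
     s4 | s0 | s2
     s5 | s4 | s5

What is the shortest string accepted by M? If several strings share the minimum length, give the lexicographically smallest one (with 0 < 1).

0001

A breadth-first search from s0 reaches an accepting state first via the path s0 → s1 → s5 → s4 → s2 on input 0001.
No string of length < 4 is accepted (BFS exhausts all shorter strings without reaching an accepting state), and 0001 is the lexicographically least accepting string of length 4.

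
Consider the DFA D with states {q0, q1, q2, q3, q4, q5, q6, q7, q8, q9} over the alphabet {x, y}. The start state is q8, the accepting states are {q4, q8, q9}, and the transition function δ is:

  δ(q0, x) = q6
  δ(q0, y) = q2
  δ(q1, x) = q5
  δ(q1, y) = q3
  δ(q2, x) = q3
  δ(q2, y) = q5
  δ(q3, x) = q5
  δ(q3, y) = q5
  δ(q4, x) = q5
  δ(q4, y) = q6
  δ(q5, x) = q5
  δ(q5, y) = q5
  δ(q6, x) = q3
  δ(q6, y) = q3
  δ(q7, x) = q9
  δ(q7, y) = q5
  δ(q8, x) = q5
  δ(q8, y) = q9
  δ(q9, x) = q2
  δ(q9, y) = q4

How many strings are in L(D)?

3

The useful subgraph on states {q4, q8, q9} is acyclic, so L(D) is finite; the longest accepting path visits 3 useful states, giving maximum string length 2.
Counting accepting paths from q8 by length: 1 of length 0, 1 of length 1, 1 of length 2. Total 3.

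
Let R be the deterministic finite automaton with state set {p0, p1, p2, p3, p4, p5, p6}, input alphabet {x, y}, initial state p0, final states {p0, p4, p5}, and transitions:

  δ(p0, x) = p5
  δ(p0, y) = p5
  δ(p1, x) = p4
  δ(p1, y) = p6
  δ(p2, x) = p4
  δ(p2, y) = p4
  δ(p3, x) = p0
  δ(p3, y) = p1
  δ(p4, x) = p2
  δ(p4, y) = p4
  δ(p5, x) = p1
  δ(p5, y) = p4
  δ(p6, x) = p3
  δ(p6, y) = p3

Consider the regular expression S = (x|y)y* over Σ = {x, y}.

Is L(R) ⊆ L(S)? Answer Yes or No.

No

The empty string ε is in L(R) but not in L(S).
So L(R) ⊄ L(S).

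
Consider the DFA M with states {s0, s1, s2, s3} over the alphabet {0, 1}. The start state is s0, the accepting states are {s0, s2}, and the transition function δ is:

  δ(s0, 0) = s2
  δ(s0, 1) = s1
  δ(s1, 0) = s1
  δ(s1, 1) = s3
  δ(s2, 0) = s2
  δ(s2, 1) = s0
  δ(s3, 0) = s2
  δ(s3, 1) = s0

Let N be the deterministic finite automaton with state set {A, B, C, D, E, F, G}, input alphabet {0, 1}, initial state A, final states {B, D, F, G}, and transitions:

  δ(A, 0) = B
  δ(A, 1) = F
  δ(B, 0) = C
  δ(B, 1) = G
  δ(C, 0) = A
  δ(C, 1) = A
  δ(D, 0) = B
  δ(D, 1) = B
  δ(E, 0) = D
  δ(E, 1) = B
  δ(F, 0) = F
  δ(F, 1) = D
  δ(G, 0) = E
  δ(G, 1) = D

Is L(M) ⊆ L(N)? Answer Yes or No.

No

The empty string ε is in L(M) but not in L(N).
So L(M) ⊄ L(N).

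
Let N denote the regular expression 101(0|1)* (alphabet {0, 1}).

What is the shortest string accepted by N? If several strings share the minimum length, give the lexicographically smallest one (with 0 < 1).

101

By inspection of the expression, no string of length less than 3 matches, and 101 is the lexicographically first match of length 3.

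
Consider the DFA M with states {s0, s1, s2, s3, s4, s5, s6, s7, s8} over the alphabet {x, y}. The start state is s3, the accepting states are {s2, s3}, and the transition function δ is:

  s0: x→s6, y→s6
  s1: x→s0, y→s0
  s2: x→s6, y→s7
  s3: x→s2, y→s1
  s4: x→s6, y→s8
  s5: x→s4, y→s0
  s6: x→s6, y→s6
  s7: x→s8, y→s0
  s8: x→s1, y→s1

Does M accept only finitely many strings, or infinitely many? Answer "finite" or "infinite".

The useful states (reachable from s3 and able to reach an accepting state) are {s2, s3}.
Restricted to these states the transition graph has no cycle, so every accepting path has bounded length and L is finite.

finite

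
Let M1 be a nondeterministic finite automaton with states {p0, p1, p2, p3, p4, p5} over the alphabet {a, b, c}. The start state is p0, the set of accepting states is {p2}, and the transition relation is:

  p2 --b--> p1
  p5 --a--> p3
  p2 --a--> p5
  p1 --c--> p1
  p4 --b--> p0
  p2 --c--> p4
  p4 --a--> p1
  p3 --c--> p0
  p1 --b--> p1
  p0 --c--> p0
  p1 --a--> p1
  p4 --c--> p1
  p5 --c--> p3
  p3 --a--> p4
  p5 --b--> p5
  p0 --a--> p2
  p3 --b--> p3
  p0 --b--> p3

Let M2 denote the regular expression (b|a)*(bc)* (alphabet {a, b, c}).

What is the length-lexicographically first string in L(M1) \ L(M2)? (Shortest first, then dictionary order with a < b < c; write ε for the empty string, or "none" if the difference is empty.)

The string ca is accepted by M1 but not by M2.
No shorter string lies in the difference, and ca is the lexicographically first length-2 string in L(M1) \ L(M2).

ca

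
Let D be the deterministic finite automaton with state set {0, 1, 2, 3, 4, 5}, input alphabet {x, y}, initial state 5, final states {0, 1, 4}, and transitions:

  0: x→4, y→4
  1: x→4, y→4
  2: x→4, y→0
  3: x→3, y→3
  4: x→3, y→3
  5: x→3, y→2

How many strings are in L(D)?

The useful subgraph on states {0, 2, 4, 5} is acyclic, so L(D) is finite; the longest accepting path visits 4 useful states, giving maximum string length 3.
Counting accepting paths from 5 by length: 2 of length 2, 2 of length 3. Total 4.

4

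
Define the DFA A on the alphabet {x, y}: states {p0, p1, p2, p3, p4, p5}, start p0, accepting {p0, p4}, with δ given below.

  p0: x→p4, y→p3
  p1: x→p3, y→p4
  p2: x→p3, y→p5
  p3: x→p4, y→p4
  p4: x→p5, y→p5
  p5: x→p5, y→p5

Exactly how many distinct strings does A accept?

The useful subgraph on states {p0, p3, p4} is acyclic, so L(A) is finite; the longest accepting path visits 3 useful states, giving maximum string length 2.
Counting accepting paths from p0 by length: 1 of length 0, 1 of length 1, 2 of length 2. Total 4.

4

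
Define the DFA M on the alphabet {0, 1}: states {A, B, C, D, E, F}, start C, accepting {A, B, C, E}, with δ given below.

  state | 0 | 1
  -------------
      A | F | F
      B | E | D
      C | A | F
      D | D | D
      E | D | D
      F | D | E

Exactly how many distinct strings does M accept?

The useful subgraph on states {A, C, E, F} is acyclic, so L(M) is finite; the longest accepting path visits 4 useful states, giving maximum string length 3.
Counting accepting paths from C by length: 1 of length 0, 1 of length 1, 1 of length 2, 2 of length 3. Total 5.

5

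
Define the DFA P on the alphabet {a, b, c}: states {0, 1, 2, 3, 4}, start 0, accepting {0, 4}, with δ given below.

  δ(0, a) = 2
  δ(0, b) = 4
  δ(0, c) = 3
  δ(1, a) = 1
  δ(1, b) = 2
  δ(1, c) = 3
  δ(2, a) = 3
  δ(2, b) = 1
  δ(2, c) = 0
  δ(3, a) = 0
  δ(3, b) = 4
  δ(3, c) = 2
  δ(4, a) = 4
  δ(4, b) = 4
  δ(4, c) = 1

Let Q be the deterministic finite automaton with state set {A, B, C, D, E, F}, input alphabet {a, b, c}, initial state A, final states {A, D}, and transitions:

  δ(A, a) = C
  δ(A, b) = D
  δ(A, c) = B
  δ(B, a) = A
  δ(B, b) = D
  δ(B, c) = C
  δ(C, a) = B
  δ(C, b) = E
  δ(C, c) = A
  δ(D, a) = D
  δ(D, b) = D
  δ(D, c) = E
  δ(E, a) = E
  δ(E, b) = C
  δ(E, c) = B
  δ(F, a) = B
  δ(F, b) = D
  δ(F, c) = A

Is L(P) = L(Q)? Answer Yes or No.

Exploring the product automaton P × Q from the start pair (0, A), following both machines on each input symbol, reaches 5 state pairs: (0, A), (2, C), (4, D), (3, B), (1, E).
P accepts in {0, 4} and Q accepts in {A, D}. In every reachable pair the two components are either both accepting — (0, A), (4, D) — or both non-accepting, so no string is accepted by exactly one of the machines: L(P) \ L(Q) and L(Q) \ L(P) are both empty.
Hence every string is accepted by P iff it is accepted by Q, and the two languages coincide.

Yes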